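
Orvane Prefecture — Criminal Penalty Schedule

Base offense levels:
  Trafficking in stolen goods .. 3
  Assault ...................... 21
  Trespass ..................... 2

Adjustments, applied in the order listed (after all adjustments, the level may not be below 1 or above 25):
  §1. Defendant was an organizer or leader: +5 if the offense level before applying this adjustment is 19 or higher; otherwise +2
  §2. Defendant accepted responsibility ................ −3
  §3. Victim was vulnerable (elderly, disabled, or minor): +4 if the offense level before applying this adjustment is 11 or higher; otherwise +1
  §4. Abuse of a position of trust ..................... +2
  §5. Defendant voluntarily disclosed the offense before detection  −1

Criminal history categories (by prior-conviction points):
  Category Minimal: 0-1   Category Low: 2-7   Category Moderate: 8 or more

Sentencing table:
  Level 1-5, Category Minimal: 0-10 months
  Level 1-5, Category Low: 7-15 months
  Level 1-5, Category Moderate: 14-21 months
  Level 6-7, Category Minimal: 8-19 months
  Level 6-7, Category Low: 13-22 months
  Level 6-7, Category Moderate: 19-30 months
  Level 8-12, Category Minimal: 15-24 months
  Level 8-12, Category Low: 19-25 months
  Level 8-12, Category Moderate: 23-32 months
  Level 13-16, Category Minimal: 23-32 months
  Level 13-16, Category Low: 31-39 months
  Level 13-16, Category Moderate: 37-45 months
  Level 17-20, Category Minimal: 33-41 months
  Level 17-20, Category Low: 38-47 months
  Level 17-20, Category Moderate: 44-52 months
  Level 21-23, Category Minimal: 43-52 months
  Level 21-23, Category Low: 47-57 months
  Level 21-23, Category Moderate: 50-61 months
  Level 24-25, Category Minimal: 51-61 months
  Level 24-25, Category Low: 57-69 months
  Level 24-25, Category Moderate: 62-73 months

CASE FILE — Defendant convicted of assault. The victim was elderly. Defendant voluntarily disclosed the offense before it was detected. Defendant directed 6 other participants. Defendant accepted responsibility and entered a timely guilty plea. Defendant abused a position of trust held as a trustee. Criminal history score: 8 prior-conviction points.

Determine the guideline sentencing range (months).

Base offense level for assault: 21.
§1 applies (level before this adjustment is 21 ≥ 19, so +5): 21 + 5 = 26.
§2 applies: 26 − 3 = 23.
§3 applies (level before this adjustment is 23 ≥ 11, so +4): 23 + 4 = 27.
§4 applies: 27 + 2 = 29.
§5 applies: 29 − 1 = 28.
Level 28 exceeds the maximum of 25; capped at 25.
Final offense level: 25.
Criminal history: 8 prior points → Category Moderate (8+).
Level 25 falls in the 24-25 band.
Grid: Level 24-25 × Category Moderate = 62-73 months.

62-73 months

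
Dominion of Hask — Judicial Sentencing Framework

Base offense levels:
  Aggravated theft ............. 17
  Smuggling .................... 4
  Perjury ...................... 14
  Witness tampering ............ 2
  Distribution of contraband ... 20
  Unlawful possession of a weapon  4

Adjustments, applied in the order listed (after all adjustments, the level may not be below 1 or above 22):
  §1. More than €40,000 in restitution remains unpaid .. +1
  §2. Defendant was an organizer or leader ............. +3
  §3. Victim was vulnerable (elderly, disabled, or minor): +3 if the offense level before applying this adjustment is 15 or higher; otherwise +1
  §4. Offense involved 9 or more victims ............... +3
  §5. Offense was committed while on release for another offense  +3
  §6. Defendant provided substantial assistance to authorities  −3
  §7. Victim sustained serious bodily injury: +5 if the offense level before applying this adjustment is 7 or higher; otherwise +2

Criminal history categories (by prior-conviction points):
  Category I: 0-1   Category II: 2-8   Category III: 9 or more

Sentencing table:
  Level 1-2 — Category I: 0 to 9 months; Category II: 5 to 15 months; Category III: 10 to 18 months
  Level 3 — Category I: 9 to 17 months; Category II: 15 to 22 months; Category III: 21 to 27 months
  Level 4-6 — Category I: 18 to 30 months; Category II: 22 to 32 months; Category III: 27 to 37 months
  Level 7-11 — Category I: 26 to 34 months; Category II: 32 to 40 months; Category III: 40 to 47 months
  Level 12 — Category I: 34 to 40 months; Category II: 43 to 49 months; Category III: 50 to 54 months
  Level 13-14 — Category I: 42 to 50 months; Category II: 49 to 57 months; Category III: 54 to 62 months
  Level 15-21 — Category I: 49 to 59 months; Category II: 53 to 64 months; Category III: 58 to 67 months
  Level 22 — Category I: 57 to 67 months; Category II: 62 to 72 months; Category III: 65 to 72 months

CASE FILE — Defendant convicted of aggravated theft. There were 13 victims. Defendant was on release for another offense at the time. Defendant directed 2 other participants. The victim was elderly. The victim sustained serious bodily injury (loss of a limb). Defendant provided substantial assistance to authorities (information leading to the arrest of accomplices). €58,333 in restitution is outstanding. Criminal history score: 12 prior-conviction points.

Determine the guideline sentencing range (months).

65-72 months

Base offense level for aggravated theft: 17.
§1 applies: 17 + 1 = 18.
§2 applies: 18 + 3 = 21.
§3 applies (level before this adjustment is 21 ≥ 15, so +3): 21 + 3 = 24.
§4 applies: 24 + 3 = 27.
§5 applies: 27 + 3 = 30.
§6 applies: 30 − 3 = 27.
§7 applies (level before this adjustment is 27 ≥ 7, so +5): 27 + 5 = 32.
Level 32 exceeds the maximum of 22; capped at 22.
Final offense level: 22.
Criminal history: 12 prior points → Category III (9+).
Level 22 falls in the 22 band.
Grid: Level 22 × Category III = 65-72 months.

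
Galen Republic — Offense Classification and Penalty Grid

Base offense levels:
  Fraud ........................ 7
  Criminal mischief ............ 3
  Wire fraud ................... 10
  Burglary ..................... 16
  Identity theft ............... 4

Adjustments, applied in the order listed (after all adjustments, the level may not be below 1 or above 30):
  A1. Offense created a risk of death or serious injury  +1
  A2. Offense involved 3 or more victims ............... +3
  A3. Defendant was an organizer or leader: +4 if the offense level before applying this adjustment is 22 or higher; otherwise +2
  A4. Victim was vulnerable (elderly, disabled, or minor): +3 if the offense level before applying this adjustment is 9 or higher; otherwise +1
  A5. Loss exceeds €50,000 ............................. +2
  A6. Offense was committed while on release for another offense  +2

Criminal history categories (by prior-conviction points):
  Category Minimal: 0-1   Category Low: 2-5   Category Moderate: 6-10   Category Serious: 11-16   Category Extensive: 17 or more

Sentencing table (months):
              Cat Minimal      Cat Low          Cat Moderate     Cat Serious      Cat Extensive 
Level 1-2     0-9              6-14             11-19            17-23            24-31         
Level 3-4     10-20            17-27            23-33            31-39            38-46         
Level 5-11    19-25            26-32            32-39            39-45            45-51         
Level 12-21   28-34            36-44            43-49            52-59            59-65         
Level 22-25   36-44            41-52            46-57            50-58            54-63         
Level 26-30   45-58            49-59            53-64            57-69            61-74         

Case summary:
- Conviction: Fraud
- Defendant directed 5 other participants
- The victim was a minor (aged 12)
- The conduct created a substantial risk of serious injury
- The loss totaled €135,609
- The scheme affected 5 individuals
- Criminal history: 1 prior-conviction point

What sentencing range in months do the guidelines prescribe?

Base offense level for fraud: 7.
A1 applies: 7 + 1 = 8.
A2 applies: 8 + 3 = 11.
A3 applies (level before this adjustment is 11 < 22, so +2): 11 + 2 = 13.
A4 applies (level before this adjustment is 13 ≥ 9, so +3): 13 + 3 = 16.
A5 applies: 16 + 2 = 18.
A6 does not apply.
Final offense level: 18.
Criminal history: 1 prior point → Category Minimal (0-1).
Level 18 falls in the 12-21 band.
Grid: Level 12-21 × Category Minimal = 28-34 months.

28-34 months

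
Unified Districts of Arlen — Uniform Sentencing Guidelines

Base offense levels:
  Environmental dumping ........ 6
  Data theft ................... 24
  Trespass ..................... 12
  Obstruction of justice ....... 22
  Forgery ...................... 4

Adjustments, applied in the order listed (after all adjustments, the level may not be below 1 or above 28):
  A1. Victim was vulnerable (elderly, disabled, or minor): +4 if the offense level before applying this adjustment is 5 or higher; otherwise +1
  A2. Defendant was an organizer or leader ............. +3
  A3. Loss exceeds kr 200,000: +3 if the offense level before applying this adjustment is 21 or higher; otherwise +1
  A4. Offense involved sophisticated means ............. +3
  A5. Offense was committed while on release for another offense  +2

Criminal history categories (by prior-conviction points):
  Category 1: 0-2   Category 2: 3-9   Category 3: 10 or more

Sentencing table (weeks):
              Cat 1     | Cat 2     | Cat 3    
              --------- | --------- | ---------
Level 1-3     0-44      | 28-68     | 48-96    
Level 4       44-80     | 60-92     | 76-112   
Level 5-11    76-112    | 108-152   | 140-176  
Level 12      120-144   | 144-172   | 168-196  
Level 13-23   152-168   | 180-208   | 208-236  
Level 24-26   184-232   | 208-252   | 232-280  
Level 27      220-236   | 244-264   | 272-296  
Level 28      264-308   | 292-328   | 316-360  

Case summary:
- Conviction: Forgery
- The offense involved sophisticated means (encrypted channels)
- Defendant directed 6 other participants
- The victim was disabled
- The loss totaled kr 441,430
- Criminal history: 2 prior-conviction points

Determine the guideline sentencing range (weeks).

120-144 weeks

Base offense level for forgery: 4.
A1 applies (level before this adjustment is 4 < 5, so +1): 4 + 1 = 5.
A2 applies: 5 + 3 = 8.
A3 applies (level before this adjustment is 8 < 21, so +1): 8 + 1 = 9.
A4 applies: 9 + 3 = 12.
A5 does not apply.
Final offense level: 12.
Criminal history: 2 prior points → Category 1 (0-2).
Level 12 falls in the 12 band.
Grid: Level 12 × Category 1 = 120-144 weeks.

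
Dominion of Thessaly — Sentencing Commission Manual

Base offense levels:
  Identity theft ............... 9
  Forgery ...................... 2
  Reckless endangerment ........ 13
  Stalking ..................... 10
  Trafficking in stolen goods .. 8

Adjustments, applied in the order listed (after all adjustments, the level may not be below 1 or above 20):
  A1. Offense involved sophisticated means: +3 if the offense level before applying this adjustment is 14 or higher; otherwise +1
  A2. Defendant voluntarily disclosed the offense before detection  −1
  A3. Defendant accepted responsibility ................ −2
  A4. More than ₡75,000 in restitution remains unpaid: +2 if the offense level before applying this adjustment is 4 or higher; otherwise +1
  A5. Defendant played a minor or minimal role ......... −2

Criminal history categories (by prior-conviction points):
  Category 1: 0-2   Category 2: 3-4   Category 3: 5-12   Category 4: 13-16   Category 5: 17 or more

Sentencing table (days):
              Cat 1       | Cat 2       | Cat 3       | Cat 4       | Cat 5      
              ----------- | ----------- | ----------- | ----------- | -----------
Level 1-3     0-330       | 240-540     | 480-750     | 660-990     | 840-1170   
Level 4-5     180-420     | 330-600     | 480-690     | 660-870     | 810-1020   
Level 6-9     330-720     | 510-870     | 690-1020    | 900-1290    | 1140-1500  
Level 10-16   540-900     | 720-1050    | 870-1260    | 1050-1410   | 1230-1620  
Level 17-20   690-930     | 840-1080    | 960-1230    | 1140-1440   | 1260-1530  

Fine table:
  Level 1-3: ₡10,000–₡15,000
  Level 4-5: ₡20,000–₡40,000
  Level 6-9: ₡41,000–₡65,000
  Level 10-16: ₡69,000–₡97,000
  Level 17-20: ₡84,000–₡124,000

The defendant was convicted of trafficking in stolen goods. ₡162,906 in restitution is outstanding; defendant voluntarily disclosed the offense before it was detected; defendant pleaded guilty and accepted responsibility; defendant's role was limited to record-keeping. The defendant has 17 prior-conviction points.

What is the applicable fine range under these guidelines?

Base offense level for trafficking in stolen goods: 8.
A1 does not apply.
A2 applies: 8 − 1 = 7.
A3 applies: 7 − 2 = 5.
A4 applies (level before this adjustment is 5 ≥ 4, so +2): 5 + 2 = 7.
A5 applies: 7 − 2 = 5.
Final offense level: 5.
Level 5 falls in the 4-5 band.
Fine table: Level 4-5 → ₡20,000–₡40,000.

₡20,000–₡40,000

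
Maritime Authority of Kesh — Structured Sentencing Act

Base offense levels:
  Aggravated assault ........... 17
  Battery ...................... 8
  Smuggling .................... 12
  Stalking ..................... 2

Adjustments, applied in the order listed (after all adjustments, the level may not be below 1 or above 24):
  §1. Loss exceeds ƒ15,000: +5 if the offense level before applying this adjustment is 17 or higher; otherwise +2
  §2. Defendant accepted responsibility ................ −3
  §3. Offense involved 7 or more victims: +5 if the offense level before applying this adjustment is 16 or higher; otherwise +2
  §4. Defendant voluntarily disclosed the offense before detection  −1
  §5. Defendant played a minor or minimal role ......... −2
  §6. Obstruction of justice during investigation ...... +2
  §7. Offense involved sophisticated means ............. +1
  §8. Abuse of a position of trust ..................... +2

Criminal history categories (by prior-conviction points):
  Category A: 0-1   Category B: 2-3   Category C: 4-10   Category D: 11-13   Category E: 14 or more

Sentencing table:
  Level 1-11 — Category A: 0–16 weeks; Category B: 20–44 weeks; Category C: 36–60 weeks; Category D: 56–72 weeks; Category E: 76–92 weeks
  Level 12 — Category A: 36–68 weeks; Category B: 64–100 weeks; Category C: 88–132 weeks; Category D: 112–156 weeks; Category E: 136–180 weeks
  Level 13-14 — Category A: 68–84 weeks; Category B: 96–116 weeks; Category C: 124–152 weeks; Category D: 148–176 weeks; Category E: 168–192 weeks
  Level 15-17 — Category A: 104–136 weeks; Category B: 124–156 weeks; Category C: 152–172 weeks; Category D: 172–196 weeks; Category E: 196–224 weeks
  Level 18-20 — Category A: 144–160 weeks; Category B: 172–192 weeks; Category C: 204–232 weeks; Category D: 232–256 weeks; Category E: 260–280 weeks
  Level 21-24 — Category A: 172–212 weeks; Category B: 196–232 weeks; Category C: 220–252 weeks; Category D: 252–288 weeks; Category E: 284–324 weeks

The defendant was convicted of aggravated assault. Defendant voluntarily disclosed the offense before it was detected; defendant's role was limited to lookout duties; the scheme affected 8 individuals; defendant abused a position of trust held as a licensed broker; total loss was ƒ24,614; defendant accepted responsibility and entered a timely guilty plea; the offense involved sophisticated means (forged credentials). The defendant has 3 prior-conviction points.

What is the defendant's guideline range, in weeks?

Base offense level for aggravated assault: 17.
§1 applies (level before this adjustment is 17 ≥ 17, so +5): 17 + 5 = 22.
§2 applies: 22 − 3 = 19.
§3 applies (level before this adjustment is 19 ≥ 16, so +5): 19 + 5 = 24.
§4 applies: 24 − 1 = 23.
§5 applies: 23 − 2 = 21.
§7 applies: 21 + 1 = 22.
§8 applies: 22 + 2 = 24.
Final offense level: 24.
Criminal history: 3 prior points → Category B (2-3).
Level 24 falls in the 21-24 band.
Grid: Level 21-24 × Category B = 196-232 weeks.

196-232 weeks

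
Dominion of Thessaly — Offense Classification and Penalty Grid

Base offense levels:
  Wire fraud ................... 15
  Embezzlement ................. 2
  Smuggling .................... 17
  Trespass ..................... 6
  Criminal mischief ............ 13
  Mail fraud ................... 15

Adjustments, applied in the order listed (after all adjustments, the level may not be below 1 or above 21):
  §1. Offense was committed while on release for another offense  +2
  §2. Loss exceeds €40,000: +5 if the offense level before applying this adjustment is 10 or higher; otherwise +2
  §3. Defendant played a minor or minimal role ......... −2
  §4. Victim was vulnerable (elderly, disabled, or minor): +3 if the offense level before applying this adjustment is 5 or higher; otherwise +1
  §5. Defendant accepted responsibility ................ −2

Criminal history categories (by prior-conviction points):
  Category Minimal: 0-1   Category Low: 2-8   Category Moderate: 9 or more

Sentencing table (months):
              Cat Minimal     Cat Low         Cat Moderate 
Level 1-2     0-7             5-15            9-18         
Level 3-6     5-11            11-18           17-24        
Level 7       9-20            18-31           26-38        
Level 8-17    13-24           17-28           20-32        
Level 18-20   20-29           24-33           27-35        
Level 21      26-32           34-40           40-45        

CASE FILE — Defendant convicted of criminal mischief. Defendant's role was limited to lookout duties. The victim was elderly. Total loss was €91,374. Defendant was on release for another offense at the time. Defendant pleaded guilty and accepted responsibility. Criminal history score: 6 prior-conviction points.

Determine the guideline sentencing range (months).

24-33 months

Base offense level for criminal mischief: 13.
§1 applies: 13 + 2 = 15.
§2 applies (level before this adjustment is 15 ≥ 10, so +5): 15 + 5 = 20.
§3 applies: 20 − 2 = 18.
§4 applies (level before this adjustment is 18 ≥ 5, so +3): 18 + 3 = 21.
§5 applies: 21 − 2 = 19.
Final offense level: 19.
Criminal history: 6 prior points → Category Low (2-8).
Level 19 falls in the 18-20 band.
Grid: Level 18-20 × Category Low = 24-33 months.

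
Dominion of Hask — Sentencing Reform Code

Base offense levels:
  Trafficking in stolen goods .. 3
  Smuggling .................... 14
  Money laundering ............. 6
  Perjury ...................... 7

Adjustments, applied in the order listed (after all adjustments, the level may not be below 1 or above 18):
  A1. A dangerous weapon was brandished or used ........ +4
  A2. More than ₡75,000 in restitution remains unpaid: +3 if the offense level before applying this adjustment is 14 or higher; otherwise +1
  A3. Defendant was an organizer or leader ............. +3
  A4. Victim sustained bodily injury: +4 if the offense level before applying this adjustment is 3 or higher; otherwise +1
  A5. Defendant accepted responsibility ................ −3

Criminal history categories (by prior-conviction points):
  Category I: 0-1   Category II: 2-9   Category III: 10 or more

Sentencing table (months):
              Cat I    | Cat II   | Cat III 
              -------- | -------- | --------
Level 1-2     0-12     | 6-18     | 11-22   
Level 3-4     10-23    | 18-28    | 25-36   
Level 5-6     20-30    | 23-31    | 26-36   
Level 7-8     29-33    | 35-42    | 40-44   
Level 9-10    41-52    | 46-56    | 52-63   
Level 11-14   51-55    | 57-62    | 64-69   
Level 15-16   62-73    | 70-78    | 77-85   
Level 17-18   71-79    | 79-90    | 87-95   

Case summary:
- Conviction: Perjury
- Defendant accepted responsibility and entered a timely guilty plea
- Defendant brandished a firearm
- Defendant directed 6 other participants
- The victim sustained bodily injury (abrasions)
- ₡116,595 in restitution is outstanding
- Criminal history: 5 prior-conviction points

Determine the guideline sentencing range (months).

70-78 months

Base offense level for perjury: 7.
A1 applies: 7 + 4 = 11.
A2 applies (level before this adjustment is 11 < 14, so +1): 11 + 1 = 12.
A3 applies: 12 + 3 = 15.
A4 applies (level before this adjustment is 15 ≥ 3, so +4): 15 + 4 = 19.
A5 applies: 19 − 3 = 16.
Final offense level: 16.
Criminal history: 5 prior points → Category II (2-9).
Level 16 falls in the 15-16 band.
Grid: Level 15-16 × Category II = 70-78 months.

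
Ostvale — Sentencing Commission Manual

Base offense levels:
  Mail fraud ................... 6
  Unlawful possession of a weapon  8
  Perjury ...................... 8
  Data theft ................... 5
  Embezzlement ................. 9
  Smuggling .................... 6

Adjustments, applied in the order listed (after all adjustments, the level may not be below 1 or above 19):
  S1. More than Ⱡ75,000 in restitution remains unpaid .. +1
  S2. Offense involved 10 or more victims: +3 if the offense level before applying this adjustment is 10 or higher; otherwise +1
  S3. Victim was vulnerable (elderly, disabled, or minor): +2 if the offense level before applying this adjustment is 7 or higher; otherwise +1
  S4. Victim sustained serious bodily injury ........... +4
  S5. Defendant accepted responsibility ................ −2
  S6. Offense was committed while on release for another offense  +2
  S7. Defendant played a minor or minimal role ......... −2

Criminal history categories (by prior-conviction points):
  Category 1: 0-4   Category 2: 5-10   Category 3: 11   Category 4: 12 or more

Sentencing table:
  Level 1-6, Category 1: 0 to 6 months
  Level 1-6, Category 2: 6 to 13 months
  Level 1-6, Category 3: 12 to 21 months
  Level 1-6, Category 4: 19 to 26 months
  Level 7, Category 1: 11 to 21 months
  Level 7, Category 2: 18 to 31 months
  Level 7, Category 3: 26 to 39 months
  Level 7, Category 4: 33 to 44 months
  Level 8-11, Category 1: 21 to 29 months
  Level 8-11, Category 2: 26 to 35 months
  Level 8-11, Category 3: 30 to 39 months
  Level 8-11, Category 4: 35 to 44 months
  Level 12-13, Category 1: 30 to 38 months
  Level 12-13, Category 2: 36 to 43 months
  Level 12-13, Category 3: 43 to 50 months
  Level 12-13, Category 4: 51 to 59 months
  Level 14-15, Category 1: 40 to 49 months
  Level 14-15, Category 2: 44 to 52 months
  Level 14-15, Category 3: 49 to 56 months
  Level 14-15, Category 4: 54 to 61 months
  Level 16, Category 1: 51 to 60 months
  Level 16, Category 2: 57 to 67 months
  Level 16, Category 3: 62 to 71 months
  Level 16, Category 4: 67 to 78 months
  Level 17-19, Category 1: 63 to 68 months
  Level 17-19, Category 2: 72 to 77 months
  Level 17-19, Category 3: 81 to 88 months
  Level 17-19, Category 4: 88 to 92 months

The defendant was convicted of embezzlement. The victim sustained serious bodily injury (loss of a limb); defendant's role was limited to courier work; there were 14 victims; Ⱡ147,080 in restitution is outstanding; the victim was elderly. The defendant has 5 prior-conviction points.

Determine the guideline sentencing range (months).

Base offense level for embezzlement: 9.
S1 applies: 9 + 1 = 10.
S2 applies (level before this adjustment is 10 ≥ 10, so +3): 10 + 3 = 13.
S3 applies (level before this adjustment is 13 ≥ 7, so +2): 13 + 2 = 15.
S4 applies: 15 + 4 = 19.
S5 does not apply.
S7 applies: 19 − 2 = 17.
Final offense level: 17.
Criminal history: 5 prior points → Category 2 (5-10).
Level 17 falls in the 17-19 band.
Grid: Level 17-19 × Category 2 = 72-77 months.

72-77 months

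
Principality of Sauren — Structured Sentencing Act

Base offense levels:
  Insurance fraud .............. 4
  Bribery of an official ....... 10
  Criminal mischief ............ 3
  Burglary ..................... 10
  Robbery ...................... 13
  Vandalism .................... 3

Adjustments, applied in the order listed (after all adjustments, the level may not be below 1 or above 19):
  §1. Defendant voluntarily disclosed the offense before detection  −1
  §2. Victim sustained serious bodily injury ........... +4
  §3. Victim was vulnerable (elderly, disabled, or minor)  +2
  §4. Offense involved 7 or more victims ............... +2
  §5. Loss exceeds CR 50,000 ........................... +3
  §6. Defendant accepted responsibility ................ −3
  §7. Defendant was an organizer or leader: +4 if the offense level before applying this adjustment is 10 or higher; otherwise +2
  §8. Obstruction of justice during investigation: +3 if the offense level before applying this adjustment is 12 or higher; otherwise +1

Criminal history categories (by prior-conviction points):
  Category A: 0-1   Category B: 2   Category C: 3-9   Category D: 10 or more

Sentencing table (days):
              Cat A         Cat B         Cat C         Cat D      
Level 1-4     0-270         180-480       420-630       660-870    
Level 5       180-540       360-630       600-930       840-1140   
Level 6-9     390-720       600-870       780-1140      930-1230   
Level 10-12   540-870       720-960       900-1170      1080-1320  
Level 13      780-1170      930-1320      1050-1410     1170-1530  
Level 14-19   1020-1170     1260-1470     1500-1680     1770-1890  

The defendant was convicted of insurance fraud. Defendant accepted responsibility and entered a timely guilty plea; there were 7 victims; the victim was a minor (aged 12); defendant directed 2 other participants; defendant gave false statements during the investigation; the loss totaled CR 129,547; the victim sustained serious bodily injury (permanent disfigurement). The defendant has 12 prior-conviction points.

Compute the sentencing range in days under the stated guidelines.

1770-1890 days

Base offense level for insurance fraud: 4.
§1 does not apply.
§2 applies: 4 + 4 = 8.
§3 applies: 8 + 2 = 10.
§4 applies: 10 + 2 = 12.
§5 applies: 12 + 3 = 15.
§6 applies: 15 − 3 = 12.
§7 applies (level before this adjustment is 12 ≥ 10, so +4): 12 + 4 = 16.
§8 applies (level before this adjustment is 16 ≥ 12, so +3): 16 + 3 = 19.
Final offense level: 19.
Criminal history: 12 prior points → Category D (10+).
Level 19 falls in the 14-19 band.
Grid: Level 14-19 × Category D = 1770-1890 days.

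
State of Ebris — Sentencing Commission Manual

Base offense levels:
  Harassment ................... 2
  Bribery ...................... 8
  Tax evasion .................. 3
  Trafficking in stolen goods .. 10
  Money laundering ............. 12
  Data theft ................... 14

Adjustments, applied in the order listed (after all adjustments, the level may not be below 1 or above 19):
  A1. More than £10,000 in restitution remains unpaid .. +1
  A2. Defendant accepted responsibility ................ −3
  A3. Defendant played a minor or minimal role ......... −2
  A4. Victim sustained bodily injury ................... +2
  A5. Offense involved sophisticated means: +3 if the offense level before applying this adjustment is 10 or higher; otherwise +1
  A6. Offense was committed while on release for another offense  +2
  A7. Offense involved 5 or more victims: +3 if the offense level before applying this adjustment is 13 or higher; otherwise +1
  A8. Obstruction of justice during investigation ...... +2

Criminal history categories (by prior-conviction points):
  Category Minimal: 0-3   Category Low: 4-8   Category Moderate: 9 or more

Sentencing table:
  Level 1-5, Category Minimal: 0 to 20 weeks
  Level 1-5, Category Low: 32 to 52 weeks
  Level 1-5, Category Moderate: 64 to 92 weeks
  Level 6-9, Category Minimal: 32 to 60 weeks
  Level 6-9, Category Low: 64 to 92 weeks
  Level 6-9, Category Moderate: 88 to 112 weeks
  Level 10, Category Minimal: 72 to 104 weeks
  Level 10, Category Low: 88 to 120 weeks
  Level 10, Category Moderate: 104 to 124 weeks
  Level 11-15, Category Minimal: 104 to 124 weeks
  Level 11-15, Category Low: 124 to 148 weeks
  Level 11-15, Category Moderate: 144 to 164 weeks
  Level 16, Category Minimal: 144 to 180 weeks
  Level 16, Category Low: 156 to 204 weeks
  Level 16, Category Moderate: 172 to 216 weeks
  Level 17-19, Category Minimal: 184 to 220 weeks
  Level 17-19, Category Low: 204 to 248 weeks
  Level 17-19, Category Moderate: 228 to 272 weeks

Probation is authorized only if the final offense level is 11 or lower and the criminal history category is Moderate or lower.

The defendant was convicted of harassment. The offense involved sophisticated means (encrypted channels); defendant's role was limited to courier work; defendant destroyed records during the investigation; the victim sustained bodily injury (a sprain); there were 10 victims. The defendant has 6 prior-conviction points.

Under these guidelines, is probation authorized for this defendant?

Base offense level for harassment: 2.
A1 does not apply.
A2 does not apply.
A3 applies: 2 − 2 = 0.
A4 applies: 0 + 2 = 2.
A5 applies (level before this adjustment is 2 < 10, so +1): 2 + 1 = 3.
A7 applies (level before this adjustment is 3 < 13, so +1): 3 + 1 = 4.
A8 applies: 4 + 2 = 6.
Final offense level: 6.
Criminal history: 6 prior points → Category Low (4-8).
Level 6 falls in the 6-9 band.
Grid: Level 6-9 × Category Low = 64-92 weeks.
Probation check: level 6 ≤ 11 and category Low ≤ Moderate → eligible.

Yes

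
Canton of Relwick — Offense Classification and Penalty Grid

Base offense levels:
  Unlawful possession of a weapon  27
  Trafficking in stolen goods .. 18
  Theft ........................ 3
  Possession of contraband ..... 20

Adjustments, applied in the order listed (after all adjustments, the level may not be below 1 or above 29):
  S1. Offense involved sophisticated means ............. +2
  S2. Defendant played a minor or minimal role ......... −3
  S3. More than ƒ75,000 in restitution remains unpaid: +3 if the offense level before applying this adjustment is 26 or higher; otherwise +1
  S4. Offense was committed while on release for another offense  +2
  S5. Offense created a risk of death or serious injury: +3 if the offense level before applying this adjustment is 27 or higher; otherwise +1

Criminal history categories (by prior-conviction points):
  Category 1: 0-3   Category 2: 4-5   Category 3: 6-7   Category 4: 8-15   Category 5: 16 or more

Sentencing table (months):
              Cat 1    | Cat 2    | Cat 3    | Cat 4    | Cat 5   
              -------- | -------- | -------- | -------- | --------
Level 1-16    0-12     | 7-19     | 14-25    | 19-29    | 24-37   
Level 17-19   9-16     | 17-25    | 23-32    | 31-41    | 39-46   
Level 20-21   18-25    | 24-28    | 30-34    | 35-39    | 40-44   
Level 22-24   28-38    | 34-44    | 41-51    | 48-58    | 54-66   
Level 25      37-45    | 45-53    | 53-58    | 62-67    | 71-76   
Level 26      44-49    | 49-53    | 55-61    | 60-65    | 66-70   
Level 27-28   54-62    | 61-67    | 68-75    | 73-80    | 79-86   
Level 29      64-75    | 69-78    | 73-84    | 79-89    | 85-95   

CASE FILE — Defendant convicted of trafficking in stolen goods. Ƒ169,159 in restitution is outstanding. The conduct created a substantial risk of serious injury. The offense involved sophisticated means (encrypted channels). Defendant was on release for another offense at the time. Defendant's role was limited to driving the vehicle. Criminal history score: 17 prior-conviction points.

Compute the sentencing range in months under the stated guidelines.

40-44 months

Base offense level for trafficking in stolen goods: 18.
S1 applies: 18 + 2 = 20.
S2 applies: 20 − 3 = 17.
S3 applies (level before this adjustment is 17 < 26, so +1): 17 + 1 = 18.
S4 applies: 18 + 2 = 20.
S5 applies (level before this adjustment is 20 < 27, so +1): 20 + 1 = 21.
Final offense level: 21.
Criminal history: 17 prior points → Category 5 (16+).
Level 21 falls in the 20-21 band.
Grid: Level 20-21 × Category 5 = 40-44 months.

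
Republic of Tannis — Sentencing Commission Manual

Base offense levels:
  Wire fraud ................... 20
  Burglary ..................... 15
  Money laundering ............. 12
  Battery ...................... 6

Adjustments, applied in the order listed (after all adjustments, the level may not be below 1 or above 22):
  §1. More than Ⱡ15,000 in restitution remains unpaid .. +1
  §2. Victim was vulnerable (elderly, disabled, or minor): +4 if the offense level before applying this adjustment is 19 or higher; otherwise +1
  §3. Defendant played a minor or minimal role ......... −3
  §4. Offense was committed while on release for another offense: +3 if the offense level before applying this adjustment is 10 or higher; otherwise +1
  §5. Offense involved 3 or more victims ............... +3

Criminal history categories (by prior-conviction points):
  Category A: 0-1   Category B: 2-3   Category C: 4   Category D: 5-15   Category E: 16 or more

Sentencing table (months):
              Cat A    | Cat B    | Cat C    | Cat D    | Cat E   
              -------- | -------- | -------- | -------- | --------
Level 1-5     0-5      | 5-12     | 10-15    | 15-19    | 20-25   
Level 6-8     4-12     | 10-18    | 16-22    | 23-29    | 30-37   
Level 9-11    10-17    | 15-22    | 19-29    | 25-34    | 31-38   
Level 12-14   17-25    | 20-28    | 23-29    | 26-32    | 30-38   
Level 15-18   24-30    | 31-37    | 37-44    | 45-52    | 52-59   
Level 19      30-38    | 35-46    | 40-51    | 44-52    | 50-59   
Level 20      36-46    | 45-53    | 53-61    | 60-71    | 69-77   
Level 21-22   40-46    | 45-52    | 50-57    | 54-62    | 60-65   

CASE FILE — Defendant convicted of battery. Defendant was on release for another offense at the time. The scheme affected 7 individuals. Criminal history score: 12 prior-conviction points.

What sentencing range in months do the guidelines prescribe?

25-34 months

Base offense level for battery: 6.
§1 does not apply.
§2 does not apply.
§4 applies (level before this adjustment is 6 < 10, so +1): 6 + 1 = 7.
§5 applies: 7 + 3 = 10.
Final offense level: 10.
Criminal history: 12 prior points → Category D (5-15).
Level 10 falls in the 9-11 band.
Grid: Level 9-11 × Category D = 25-34 months.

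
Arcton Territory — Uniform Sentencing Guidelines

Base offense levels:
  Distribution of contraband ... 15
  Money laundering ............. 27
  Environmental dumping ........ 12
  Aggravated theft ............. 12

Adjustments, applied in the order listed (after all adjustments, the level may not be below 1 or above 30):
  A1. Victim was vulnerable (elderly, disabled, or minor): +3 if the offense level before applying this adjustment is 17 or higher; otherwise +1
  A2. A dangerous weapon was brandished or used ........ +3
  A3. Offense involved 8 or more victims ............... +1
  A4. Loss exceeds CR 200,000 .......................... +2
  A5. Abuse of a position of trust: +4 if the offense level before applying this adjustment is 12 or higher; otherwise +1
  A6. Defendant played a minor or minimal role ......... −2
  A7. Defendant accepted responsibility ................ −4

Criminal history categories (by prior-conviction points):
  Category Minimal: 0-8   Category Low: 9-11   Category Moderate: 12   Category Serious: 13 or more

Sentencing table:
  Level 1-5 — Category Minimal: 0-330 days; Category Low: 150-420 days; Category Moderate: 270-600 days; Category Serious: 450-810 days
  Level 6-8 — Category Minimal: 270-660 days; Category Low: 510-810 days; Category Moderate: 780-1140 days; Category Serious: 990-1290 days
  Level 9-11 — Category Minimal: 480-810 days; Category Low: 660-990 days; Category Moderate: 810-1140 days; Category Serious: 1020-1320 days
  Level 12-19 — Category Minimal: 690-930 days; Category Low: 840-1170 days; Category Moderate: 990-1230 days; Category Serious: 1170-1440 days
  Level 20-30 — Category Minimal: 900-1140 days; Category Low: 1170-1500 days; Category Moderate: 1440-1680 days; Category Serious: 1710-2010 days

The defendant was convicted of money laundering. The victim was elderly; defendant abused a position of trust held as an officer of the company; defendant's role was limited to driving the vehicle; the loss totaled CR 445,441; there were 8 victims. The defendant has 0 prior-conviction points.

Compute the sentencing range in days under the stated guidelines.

900-1140 days

Base offense level for money laundering: 27.
A1 applies (level before this adjustment is 27 ≥ 17, so +3): 27 + 3 = 30.
A2 does not apply.
A3 applies: 30 + 1 = 31.
A4 applies: 31 + 2 = 33.
A5 applies (level before this adjustment is 33 ≥ 12, so +4): 33 + 4 = 37.
A6 applies: 37 − 2 = 35.
Level 35 exceeds the maximum of 30; capped at 30.
Final offense level: 30.
Criminal history: 0 prior points → Category Minimal (0-8).
Level 30 falls in the 20-30 band.
Grid: Level 20-30 × Category Minimal = 900-1140 days.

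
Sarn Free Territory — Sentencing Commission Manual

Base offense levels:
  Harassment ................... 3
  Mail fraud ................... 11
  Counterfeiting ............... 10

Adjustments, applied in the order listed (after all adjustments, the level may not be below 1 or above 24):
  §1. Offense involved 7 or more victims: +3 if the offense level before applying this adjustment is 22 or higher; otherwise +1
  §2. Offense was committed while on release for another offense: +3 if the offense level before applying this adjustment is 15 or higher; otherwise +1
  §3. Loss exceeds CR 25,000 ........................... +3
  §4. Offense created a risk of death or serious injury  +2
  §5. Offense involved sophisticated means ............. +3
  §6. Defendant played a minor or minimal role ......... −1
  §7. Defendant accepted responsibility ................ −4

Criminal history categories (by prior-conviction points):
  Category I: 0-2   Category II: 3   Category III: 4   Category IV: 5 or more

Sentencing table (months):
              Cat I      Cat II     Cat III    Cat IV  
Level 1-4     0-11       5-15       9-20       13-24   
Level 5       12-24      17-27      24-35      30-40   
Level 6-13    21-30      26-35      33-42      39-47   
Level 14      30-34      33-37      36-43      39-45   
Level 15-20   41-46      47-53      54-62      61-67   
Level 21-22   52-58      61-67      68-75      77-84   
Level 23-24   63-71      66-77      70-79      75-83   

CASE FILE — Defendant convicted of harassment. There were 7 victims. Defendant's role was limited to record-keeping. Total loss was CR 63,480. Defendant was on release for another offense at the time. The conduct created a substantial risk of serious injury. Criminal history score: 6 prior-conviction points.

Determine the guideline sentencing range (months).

Base offense level for harassment: 3.
§1 applies (level before this adjustment is 3 < 22, so +1): 3 + 1 = 4.
§2 applies (level before this adjustment is 4 < 15, so +1): 4 + 1 = 5.
§3 applies: 5 + 3 = 8.
§4 applies: 8 + 2 = 10.
§5 does not apply.
§6 applies: 10 − 1 = 9.
Final offense level: 9.
Criminal history: 6 prior points → Category IV (5+).
Level 9 falls in the 6-13 band.
Grid: Level 6-13 × Category IV = 39-47 months.

39-47 months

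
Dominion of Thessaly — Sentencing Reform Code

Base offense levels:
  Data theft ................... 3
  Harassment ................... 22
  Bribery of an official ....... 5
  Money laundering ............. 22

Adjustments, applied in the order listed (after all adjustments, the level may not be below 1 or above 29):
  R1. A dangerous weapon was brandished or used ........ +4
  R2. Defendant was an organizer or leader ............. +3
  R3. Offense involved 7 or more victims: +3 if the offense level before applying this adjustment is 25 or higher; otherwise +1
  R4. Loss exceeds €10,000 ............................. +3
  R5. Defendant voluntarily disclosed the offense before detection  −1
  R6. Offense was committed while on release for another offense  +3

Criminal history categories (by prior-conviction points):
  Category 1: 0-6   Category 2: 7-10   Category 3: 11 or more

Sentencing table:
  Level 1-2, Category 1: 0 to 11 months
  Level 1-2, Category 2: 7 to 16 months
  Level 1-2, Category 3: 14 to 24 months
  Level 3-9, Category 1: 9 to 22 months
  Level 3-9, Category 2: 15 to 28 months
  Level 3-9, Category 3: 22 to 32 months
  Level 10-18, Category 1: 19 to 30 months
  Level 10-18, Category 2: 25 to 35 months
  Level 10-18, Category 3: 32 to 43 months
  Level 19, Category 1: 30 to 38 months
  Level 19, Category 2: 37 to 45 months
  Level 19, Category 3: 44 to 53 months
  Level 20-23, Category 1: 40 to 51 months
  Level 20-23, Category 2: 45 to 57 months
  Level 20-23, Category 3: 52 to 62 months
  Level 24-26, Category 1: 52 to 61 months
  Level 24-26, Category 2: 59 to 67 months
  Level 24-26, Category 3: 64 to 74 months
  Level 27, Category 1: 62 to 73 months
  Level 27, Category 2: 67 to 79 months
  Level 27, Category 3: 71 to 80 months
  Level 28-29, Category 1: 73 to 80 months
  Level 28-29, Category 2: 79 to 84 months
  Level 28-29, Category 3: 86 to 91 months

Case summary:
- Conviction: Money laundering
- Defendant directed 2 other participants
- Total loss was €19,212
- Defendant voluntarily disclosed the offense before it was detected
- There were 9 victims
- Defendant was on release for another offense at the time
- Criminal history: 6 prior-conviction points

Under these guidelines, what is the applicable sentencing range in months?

73-80 months

Base offense level for money laundering: 22.
R1 does not apply.
R2 applies: 22 + 3 = 25.
R3 applies (level before this adjustment is 25 ≥ 25, so +3): 25 + 3 = 28.
R4 applies: 28 + 3 = 31.
R5 applies: 31 − 1 = 30.
R6 applies: 30 + 3 = 33.
Level 33 exceeds the maximum of 29; capped at 29.
Final offense level: 29.
Criminal history: 6 prior points → Category 1 (0-6).
Level 29 falls in the 28-29 band.
Grid: Level 28-29 × Category 1 = 73-80 months.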